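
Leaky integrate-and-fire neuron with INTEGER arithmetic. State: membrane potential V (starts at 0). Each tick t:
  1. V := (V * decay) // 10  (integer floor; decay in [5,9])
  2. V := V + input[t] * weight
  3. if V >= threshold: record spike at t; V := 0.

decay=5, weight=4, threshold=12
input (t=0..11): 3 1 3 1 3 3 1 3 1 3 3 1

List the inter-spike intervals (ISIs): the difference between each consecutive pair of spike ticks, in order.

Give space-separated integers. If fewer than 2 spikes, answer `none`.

Answer: 2 2 1 2 2 1

Derivation:
t=0: input=3 -> V=0 FIRE
t=1: input=1 -> V=4
t=2: input=3 -> V=0 FIRE
t=3: input=1 -> V=4
t=4: input=3 -> V=0 FIRE
t=5: input=3 -> V=0 FIRE
t=6: input=1 -> V=4
t=7: input=3 -> V=0 FIRE
t=8: input=1 -> V=4
t=9: input=3 -> V=0 FIRE
t=10: input=3 -> V=0 FIRE
t=11: input=1 -> V=4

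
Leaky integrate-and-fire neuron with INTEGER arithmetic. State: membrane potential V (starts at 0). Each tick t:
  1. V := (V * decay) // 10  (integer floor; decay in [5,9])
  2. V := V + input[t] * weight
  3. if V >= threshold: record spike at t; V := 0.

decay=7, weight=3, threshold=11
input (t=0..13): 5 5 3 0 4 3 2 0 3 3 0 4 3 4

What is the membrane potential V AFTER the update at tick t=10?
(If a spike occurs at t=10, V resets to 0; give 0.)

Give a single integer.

Answer: 0

Derivation:
t=0: input=5 -> V=0 FIRE
t=1: input=5 -> V=0 FIRE
t=2: input=3 -> V=9
t=3: input=0 -> V=6
t=4: input=4 -> V=0 FIRE
t=5: input=3 -> V=9
t=6: input=2 -> V=0 FIRE
t=7: input=0 -> V=0
t=8: input=3 -> V=9
t=9: input=3 -> V=0 FIRE
t=10: input=0 -> V=0
t=11: input=4 -> V=0 FIRE
t=12: input=3 -> V=9
t=13: input=4 -> V=0 FIRE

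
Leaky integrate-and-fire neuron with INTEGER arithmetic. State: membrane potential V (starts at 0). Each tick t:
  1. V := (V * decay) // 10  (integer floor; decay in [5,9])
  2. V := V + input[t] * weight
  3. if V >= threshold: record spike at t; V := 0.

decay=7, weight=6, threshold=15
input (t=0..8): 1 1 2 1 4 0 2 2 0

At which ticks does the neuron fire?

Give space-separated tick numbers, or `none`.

Answer: 2 4 7

Derivation:
t=0: input=1 -> V=6
t=1: input=1 -> V=10
t=2: input=2 -> V=0 FIRE
t=3: input=1 -> V=6
t=4: input=4 -> V=0 FIRE
t=5: input=0 -> V=0
t=6: input=2 -> V=12
t=7: input=2 -> V=0 FIRE
t=8: input=0 -> V=0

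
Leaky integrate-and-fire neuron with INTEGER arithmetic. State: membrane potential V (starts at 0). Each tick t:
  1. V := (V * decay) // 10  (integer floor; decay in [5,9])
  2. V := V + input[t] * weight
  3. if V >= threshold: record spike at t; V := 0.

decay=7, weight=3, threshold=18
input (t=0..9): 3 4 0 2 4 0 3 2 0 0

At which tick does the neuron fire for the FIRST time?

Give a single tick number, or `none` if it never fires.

t=0: input=3 -> V=9
t=1: input=4 -> V=0 FIRE
t=2: input=0 -> V=0
t=3: input=2 -> V=6
t=4: input=4 -> V=16
t=5: input=0 -> V=11
t=6: input=3 -> V=16
t=7: input=2 -> V=17
t=8: input=0 -> V=11
t=9: input=0 -> V=7

Answer: 1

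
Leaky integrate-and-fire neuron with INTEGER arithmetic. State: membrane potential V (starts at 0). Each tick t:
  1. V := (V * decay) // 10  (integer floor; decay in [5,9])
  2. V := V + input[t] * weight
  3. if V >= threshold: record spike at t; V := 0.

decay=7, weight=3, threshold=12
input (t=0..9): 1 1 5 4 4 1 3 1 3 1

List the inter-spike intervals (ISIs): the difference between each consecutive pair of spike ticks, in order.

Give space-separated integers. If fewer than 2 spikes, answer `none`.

t=0: input=1 -> V=3
t=1: input=1 -> V=5
t=2: input=5 -> V=0 FIRE
t=3: input=4 -> V=0 FIRE
t=4: input=4 -> V=0 FIRE
t=5: input=1 -> V=3
t=6: input=3 -> V=11
t=7: input=1 -> V=10
t=8: input=3 -> V=0 FIRE
t=9: input=1 -> V=3

Answer: 1 1 4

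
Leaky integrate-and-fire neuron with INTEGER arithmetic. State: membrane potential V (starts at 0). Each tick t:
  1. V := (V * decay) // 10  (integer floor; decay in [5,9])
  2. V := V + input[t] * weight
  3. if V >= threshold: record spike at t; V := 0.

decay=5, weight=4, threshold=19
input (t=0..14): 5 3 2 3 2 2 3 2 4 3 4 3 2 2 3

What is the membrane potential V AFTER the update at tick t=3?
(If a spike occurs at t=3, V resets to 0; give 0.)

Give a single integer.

Answer: 0

Derivation:
t=0: input=5 -> V=0 FIRE
t=1: input=3 -> V=12
t=2: input=2 -> V=14
t=3: input=3 -> V=0 FIRE
t=4: input=2 -> V=8
t=5: input=2 -> V=12
t=6: input=3 -> V=18
t=7: input=2 -> V=17
t=8: input=4 -> V=0 FIRE
t=9: input=3 -> V=12
t=10: input=4 -> V=0 FIRE
t=11: input=3 -> V=12
t=12: input=2 -> V=14
t=13: input=2 -> V=15
t=14: input=3 -> V=0 FIRE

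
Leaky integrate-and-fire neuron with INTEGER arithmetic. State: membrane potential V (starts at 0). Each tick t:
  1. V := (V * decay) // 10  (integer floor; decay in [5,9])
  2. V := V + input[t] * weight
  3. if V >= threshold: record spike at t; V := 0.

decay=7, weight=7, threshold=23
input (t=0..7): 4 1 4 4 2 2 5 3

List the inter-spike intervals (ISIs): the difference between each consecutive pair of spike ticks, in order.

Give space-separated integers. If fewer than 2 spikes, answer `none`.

Answer: 2 1 2 1

Derivation:
t=0: input=4 -> V=0 FIRE
t=1: input=1 -> V=7
t=2: input=4 -> V=0 FIRE
t=3: input=4 -> V=0 FIRE
t=4: input=2 -> V=14
t=5: input=2 -> V=0 FIRE
t=6: input=5 -> V=0 FIRE
t=7: input=3 -> V=21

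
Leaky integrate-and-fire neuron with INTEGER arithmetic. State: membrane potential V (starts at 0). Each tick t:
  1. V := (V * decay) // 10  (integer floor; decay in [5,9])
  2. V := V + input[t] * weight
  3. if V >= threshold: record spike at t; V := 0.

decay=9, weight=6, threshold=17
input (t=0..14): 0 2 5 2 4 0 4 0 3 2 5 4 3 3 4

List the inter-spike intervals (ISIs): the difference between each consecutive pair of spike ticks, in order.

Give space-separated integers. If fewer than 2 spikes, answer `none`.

Answer: 2 2 2 2 1 1 1 1

Derivation:
t=0: input=0 -> V=0
t=1: input=2 -> V=12
t=2: input=5 -> V=0 FIRE
t=3: input=2 -> V=12
t=4: input=4 -> V=0 FIRE
t=5: input=0 -> V=0
t=6: input=4 -> V=0 FIRE
t=7: input=0 -> V=0
t=8: input=3 -> V=0 FIRE
t=9: input=2 -> V=12
t=10: input=5 -> V=0 FIRE
t=11: input=4 -> V=0 FIRE
t=12: input=3 -> V=0 FIRE
t=13: input=3 -> V=0 FIRE
t=14: input=4 -> V=0 FIRE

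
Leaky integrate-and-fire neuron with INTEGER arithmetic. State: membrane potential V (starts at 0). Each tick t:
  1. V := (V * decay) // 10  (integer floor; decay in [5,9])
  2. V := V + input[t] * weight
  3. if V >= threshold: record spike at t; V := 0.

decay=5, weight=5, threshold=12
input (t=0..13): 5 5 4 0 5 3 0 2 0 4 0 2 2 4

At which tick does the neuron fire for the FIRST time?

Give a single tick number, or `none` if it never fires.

Answer: 0

Derivation:
t=0: input=5 -> V=0 FIRE
t=1: input=5 -> V=0 FIRE
t=2: input=4 -> V=0 FIRE
t=3: input=0 -> V=0
t=4: input=5 -> V=0 FIRE
t=5: input=3 -> V=0 FIRE
t=6: input=0 -> V=0
t=7: input=2 -> V=10
t=8: input=0 -> V=5
t=9: input=4 -> V=0 FIRE
t=10: input=0 -> V=0
t=11: input=2 -> V=10
t=12: input=2 -> V=0 FIRE
t=13: input=4 -> V=0 FIRE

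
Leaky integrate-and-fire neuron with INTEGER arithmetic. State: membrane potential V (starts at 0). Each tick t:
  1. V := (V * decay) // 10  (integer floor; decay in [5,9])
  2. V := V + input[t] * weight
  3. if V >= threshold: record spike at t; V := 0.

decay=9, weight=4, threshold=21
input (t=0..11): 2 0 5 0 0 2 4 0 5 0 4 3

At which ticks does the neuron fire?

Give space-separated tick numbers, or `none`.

Answer: 2 6 10

Derivation:
t=0: input=2 -> V=8
t=1: input=0 -> V=7
t=2: input=5 -> V=0 FIRE
t=3: input=0 -> V=0
t=4: input=0 -> V=0
t=5: input=2 -> V=8
t=6: input=4 -> V=0 FIRE
t=7: input=0 -> V=0
t=8: input=5 -> V=20
t=9: input=0 -> V=18
t=10: input=4 -> V=0 FIRE
t=11: input=3 -> V=12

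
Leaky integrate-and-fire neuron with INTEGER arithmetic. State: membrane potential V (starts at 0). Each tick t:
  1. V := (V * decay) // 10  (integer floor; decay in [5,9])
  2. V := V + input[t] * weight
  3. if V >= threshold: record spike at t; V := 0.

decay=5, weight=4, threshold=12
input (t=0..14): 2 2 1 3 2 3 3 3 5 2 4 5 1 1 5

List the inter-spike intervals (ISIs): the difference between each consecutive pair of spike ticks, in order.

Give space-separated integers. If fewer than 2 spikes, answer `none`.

t=0: input=2 -> V=8
t=1: input=2 -> V=0 FIRE
t=2: input=1 -> V=4
t=3: input=3 -> V=0 FIRE
t=4: input=2 -> V=8
t=5: input=3 -> V=0 FIRE
t=6: input=3 -> V=0 FIRE
t=7: input=3 -> V=0 FIRE
t=8: input=5 -> V=0 FIRE
t=9: input=2 -> V=8
t=10: input=4 -> V=0 FIRE
t=11: input=5 -> V=0 FIRE
t=12: input=1 -> V=4
t=13: input=1 -> V=6
t=14: input=5 -> V=0 FIRE

Answer: 2 2 1 1 1 2 1 3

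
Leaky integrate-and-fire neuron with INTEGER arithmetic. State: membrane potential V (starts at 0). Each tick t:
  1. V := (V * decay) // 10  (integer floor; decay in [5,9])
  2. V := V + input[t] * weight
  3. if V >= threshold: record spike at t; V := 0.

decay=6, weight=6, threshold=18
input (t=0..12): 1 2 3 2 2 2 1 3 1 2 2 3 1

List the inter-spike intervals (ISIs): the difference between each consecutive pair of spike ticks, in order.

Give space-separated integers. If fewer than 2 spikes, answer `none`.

Answer: 2 3 3 1

Derivation:
t=0: input=1 -> V=6
t=1: input=2 -> V=15
t=2: input=3 -> V=0 FIRE
t=3: input=2 -> V=12
t=4: input=2 -> V=0 FIRE
t=5: input=2 -> V=12
t=6: input=1 -> V=13
t=7: input=3 -> V=0 FIRE
t=8: input=1 -> V=6
t=9: input=2 -> V=15
t=10: input=2 -> V=0 FIRE
t=11: input=3 -> V=0 FIRE
t=12: input=1 -> V=6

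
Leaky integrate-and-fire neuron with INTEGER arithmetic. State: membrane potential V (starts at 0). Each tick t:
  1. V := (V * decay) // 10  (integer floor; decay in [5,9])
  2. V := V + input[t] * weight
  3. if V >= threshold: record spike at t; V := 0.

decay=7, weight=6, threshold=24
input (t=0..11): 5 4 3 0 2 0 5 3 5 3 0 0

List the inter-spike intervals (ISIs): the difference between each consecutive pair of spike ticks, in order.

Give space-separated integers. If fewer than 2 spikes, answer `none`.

t=0: input=5 -> V=0 FIRE
t=1: input=4 -> V=0 FIRE
t=2: input=3 -> V=18
t=3: input=0 -> V=12
t=4: input=2 -> V=20
t=5: input=0 -> V=14
t=6: input=5 -> V=0 FIRE
t=7: input=3 -> V=18
t=8: input=5 -> V=0 FIRE
t=9: input=3 -> V=18
t=10: input=0 -> V=12
t=11: input=0 -> V=8

Answer: 1 5 2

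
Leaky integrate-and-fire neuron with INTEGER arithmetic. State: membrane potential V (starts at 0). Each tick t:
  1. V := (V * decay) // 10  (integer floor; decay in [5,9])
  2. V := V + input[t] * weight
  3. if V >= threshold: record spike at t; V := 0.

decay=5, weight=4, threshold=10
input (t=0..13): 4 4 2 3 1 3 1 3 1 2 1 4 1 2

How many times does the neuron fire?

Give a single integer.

Answer: 8

Derivation:
t=0: input=4 -> V=0 FIRE
t=1: input=4 -> V=0 FIRE
t=2: input=2 -> V=8
t=3: input=3 -> V=0 FIRE
t=4: input=1 -> V=4
t=5: input=3 -> V=0 FIRE
t=6: input=1 -> V=4
t=7: input=3 -> V=0 FIRE
t=8: input=1 -> V=4
t=9: input=2 -> V=0 FIRE
t=10: input=1 -> V=4
t=11: input=4 -> V=0 FIRE
t=12: input=1 -> V=4
t=13: input=2 -> V=0 FIRE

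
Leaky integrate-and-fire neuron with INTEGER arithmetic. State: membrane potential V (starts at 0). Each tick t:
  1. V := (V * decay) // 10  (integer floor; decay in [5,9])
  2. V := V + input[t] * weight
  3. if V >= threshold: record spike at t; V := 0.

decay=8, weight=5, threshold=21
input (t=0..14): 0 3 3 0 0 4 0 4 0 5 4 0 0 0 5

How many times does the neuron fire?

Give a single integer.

t=0: input=0 -> V=0
t=1: input=3 -> V=15
t=2: input=3 -> V=0 FIRE
t=3: input=0 -> V=0
t=4: input=0 -> V=0
t=5: input=4 -> V=20
t=6: input=0 -> V=16
t=7: input=4 -> V=0 FIRE
t=8: input=0 -> V=0
t=9: input=5 -> V=0 FIRE
t=10: input=4 -> V=20
t=11: input=0 -> V=16
t=12: input=0 -> V=12
t=13: input=0 -> V=9
t=14: input=5 -> V=0 FIRE

Answer: 4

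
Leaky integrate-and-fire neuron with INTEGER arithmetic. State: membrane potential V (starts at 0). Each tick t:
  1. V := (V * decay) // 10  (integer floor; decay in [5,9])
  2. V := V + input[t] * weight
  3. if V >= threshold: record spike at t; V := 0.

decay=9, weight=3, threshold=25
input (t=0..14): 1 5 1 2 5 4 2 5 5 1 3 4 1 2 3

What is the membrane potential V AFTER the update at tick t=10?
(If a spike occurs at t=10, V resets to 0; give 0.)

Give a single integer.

t=0: input=1 -> V=3
t=1: input=5 -> V=17
t=2: input=1 -> V=18
t=3: input=2 -> V=22
t=4: input=5 -> V=0 FIRE
t=5: input=4 -> V=12
t=6: input=2 -> V=16
t=7: input=5 -> V=0 FIRE
t=8: input=5 -> V=15
t=9: input=1 -> V=16
t=10: input=3 -> V=23
t=11: input=4 -> V=0 FIRE
t=12: input=1 -> V=3
t=13: input=2 -> V=8
t=14: input=3 -> V=16

Answer: 23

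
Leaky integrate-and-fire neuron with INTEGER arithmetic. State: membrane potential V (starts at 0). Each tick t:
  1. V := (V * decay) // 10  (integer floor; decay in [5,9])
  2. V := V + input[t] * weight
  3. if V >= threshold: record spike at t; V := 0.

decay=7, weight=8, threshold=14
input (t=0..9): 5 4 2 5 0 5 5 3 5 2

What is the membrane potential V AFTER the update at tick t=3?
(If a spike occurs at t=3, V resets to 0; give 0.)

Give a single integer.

t=0: input=5 -> V=0 FIRE
t=1: input=4 -> V=0 FIRE
t=2: input=2 -> V=0 FIRE
t=3: input=5 -> V=0 FIRE
t=4: input=0 -> V=0
t=5: input=5 -> V=0 FIRE
t=6: input=5 -> V=0 FIRE
t=7: input=3 -> V=0 FIRE
t=8: input=5 -> V=0 FIRE
t=9: input=2 -> V=0 FIRE

Answer: 0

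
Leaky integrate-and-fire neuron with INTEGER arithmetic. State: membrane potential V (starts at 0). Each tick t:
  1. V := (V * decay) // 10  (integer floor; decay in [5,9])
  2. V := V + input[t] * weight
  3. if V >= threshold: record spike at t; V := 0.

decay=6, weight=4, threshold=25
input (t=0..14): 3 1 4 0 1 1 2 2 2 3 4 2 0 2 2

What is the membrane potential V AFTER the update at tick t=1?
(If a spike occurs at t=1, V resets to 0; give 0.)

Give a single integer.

t=0: input=3 -> V=12
t=1: input=1 -> V=11
t=2: input=4 -> V=22
t=3: input=0 -> V=13
t=4: input=1 -> V=11
t=5: input=1 -> V=10
t=6: input=2 -> V=14
t=7: input=2 -> V=16
t=8: input=2 -> V=17
t=9: input=3 -> V=22
t=10: input=4 -> V=0 FIRE
t=11: input=2 -> V=8
t=12: input=0 -> V=4
t=13: input=2 -> V=10
t=14: input=2 -> V=14

Answer: 11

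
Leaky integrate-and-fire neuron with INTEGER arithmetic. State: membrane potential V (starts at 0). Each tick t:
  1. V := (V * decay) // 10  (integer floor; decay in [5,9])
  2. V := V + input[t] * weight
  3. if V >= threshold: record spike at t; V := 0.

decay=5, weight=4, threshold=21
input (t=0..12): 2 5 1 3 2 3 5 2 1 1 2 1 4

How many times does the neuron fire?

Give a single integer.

t=0: input=2 -> V=8
t=1: input=5 -> V=0 FIRE
t=2: input=1 -> V=4
t=3: input=3 -> V=14
t=4: input=2 -> V=15
t=5: input=3 -> V=19
t=6: input=5 -> V=0 FIRE
t=7: input=2 -> V=8
t=8: input=1 -> V=8
t=9: input=1 -> V=8
t=10: input=2 -> V=12
t=11: input=1 -> V=10
t=12: input=4 -> V=0 FIRE

Answer: 3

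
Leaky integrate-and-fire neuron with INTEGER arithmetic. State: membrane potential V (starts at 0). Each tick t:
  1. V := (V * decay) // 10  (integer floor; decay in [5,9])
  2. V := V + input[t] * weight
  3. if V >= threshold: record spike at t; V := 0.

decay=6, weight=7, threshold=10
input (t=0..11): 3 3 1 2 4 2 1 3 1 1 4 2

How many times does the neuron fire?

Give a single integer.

Answer: 9

Derivation:
t=0: input=3 -> V=0 FIRE
t=1: input=3 -> V=0 FIRE
t=2: input=1 -> V=7
t=3: input=2 -> V=0 FIRE
t=4: input=4 -> V=0 FIRE
t=5: input=2 -> V=0 FIRE
t=6: input=1 -> V=7
t=7: input=3 -> V=0 FIRE
t=8: input=1 -> V=7
t=9: input=1 -> V=0 FIRE
t=10: input=4 -> V=0 FIRE
t=11: input=2 -> V=0 FIRE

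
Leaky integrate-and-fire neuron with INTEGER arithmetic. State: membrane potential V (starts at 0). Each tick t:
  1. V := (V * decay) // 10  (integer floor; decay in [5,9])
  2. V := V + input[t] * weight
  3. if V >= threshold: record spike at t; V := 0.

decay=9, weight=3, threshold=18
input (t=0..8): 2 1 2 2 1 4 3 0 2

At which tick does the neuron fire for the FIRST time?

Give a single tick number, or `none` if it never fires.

t=0: input=2 -> V=6
t=1: input=1 -> V=8
t=2: input=2 -> V=13
t=3: input=2 -> V=17
t=4: input=1 -> V=0 FIRE
t=5: input=4 -> V=12
t=6: input=3 -> V=0 FIRE
t=7: input=0 -> V=0
t=8: input=2 -> V=6

Answer: 4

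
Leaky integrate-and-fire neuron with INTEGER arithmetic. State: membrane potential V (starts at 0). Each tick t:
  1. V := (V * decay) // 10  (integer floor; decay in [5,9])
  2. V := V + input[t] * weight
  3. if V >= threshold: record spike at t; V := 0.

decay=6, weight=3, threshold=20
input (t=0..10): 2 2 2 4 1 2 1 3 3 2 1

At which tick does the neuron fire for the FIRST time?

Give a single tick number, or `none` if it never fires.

Answer: none

Derivation:
t=0: input=2 -> V=6
t=1: input=2 -> V=9
t=2: input=2 -> V=11
t=3: input=4 -> V=18
t=4: input=1 -> V=13
t=5: input=2 -> V=13
t=6: input=1 -> V=10
t=7: input=3 -> V=15
t=8: input=3 -> V=18
t=9: input=2 -> V=16
t=10: input=1 -> V=12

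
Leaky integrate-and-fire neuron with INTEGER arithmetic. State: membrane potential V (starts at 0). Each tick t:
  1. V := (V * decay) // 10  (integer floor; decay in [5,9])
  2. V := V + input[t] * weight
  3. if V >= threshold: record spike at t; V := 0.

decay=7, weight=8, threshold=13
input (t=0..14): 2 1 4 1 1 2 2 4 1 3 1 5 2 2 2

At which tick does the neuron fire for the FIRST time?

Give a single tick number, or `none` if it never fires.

t=0: input=2 -> V=0 FIRE
t=1: input=1 -> V=8
t=2: input=4 -> V=0 FIRE
t=3: input=1 -> V=8
t=4: input=1 -> V=0 FIRE
t=5: input=2 -> V=0 FIRE
t=6: input=2 -> V=0 FIRE
t=7: input=4 -> V=0 FIRE
t=8: input=1 -> V=8
t=9: input=3 -> V=0 FIRE
t=10: input=1 -> V=8
t=11: input=5 -> V=0 FIRE
t=12: input=2 -> V=0 FIRE
t=13: input=2 -> V=0 FIRE
t=14: input=2 -> V=0 FIRE

Answer: 0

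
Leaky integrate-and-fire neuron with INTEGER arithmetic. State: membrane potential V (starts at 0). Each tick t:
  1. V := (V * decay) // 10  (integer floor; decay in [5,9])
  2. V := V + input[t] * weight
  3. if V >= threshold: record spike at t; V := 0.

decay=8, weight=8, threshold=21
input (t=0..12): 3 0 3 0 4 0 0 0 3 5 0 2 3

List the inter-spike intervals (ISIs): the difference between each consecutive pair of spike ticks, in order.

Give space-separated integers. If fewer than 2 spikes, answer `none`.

t=0: input=3 -> V=0 FIRE
t=1: input=0 -> V=0
t=2: input=3 -> V=0 FIRE
t=3: input=0 -> V=0
t=4: input=4 -> V=0 FIRE
t=5: input=0 -> V=0
t=6: input=0 -> V=0
t=7: input=0 -> V=0
t=8: input=3 -> V=0 FIRE
t=9: input=5 -> V=0 FIRE
t=10: input=0 -> V=0
t=11: input=2 -> V=16
t=12: input=3 -> V=0 FIRE

Answer: 2 2 4 1 3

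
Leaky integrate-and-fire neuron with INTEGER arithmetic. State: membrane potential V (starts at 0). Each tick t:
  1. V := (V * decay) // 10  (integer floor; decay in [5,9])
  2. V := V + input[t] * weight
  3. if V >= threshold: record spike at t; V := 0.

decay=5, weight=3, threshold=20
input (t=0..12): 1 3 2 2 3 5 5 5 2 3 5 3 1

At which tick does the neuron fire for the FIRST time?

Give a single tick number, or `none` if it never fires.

Answer: 5

Derivation:
t=0: input=1 -> V=3
t=1: input=3 -> V=10
t=2: input=2 -> V=11
t=3: input=2 -> V=11
t=4: input=3 -> V=14
t=5: input=5 -> V=0 FIRE
t=6: input=5 -> V=15
t=7: input=5 -> V=0 FIRE
t=8: input=2 -> V=6
t=9: input=3 -> V=12
t=10: input=5 -> V=0 FIRE
t=11: input=3 -> V=9
t=12: input=1 -> V=7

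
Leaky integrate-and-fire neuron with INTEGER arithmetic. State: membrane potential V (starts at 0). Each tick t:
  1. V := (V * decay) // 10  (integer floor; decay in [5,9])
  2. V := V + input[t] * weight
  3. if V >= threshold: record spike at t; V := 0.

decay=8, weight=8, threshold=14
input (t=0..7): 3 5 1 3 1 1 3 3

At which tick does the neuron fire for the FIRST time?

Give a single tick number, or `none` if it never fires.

t=0: input=3 -> V=0 FIRE
t=1: input=5 -> V=0 FIRE
t=2: input=1 -> V=8
t=3: input=3 -> V=0 FIRE
t=4: input=1 -> V=8
t=5: input=1 -> V=0 FIRE
t=6: input=3 -> V=0 FIRE
t=7: input=3 -> V=0 FIRE

Answer: 0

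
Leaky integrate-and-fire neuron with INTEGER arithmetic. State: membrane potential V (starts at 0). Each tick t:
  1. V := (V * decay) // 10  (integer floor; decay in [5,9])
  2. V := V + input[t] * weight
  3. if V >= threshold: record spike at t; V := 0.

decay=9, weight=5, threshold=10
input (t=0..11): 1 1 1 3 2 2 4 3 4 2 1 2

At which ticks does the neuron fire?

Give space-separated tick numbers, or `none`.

t=0: input=1 -> V=5
t=1: input=1 -> V=9
t=2: input=1 -> V=0 FIRE
t=3: input=3 -> V=0 FIRE
t=4: input=2 -> V=0 FIRE
t=5: input=2 -> V=0 FIRE
t=6: input=4 -> V=0 FIRE
t=7: input=3 -> V=0 FIRE
t=8: input=4 -> V=0 FIRE
t=9: input=2 -> V=0 FIRE
t=10: input=1 -> V=5
t=11: input=2 -> V=0 FIRE

Answer: 2 3 4 5 6 7 8 9 11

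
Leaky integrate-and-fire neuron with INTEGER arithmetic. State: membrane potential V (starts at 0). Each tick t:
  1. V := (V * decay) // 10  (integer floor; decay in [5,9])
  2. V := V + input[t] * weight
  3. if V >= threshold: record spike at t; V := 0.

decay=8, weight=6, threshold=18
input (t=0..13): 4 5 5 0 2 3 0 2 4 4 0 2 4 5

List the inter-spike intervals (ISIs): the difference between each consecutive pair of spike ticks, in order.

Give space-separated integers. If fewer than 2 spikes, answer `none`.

Answer: 1 1 3 3 1 3 1

Derivation:
t=0: input=4 -> V=0 FIRE
t=1: input=5 -> V=0 FIRE
t=2: input=5 -> V=0 FIRE
t=3: input=0 -> V=0
t=4: input=2 -> V=12
t=5: input=3 -> V=0 FIRE
t=6: input=0 -> V=0
t=7: input=2 -> V=12
t=8: input=4 -> V=0 FIRE
t=9: input=4 -> V=0 FIRE
t=10: input=0 -> V=0
t=11: input=2 -> V=12
t=12: input=4 -> V=0 FIRE
t=13: input=5 -> V=0 FIRE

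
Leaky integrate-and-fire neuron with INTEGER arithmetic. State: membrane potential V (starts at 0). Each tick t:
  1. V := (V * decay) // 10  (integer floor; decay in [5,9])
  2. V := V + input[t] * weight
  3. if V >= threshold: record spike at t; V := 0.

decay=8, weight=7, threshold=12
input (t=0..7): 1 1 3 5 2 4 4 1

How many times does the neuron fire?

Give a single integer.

Answer: 6

Derivation:
t=0: input=1 -> V=7
t=1: input=1 -> V=0 FIRE
t=2: input=3 -> V=0 FIRE
t=3: input=5 -> V=0 FIRE
t=4: input=2 -> V=0 FIRE
t=5: input=4 -> V=0 FIRE
t=6: input=4 -> V=0 FIRE
t=7: input=1 -> V=7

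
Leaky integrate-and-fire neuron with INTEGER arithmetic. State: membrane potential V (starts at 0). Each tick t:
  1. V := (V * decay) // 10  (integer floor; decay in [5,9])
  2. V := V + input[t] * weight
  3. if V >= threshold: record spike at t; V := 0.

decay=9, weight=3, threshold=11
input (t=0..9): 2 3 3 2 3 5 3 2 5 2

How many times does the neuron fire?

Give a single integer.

t=0: input=2 -> V=6
t=1: input=3 -> V=0 FIRE
t=2: input=3 -> V=9
t=3: input=2 -> V=0 FIRE
t=4: input=3 -> V=9
t=5: input=5 -> V=0 FIRE
t=6: input=3 -> V=9
t=7: input=2 -> V=0 FIRE
t=8: input=5 -> V=0 FIRE
t=9: input=2 -> V=6

Answer: 5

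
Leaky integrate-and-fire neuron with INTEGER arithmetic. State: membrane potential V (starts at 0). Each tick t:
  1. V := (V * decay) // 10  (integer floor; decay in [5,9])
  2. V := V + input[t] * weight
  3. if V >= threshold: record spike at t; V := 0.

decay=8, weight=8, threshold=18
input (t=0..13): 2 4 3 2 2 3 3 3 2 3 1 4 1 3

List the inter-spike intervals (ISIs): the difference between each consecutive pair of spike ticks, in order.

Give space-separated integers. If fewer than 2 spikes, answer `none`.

Answer: 1 2 1 1 1 2 2 2

Derivation:
t=0: input=2 -> V=16
t=1: input=4 -> V=0 FIRE
t=2: input=3 -> V=0 FIRE
t=3: input=2 -> V=16
t=4: input=2 -> V=0 FIRE
t=5: input=3 -> V=0 FIRE
t=6: input=3 -> V=0 FIRE
t=7: input=3 -> V=0 FIRE
t=8: input=2 -> V=16
t=9: input=3 -> V=0 FIRE
t=10: input=1 -> V=8
t=11: input=4 -> V=0 FIRE
t=12: input=1 -> V=8
t=13: input=3 -> V=0 FIRE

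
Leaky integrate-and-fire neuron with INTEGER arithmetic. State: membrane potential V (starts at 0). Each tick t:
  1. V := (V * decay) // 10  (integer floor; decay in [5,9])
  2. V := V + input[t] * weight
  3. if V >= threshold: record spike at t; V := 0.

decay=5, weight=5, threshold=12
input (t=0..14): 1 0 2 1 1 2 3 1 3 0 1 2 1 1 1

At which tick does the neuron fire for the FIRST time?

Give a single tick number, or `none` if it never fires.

Answer: 5

Derivation:
t=0: input=1 -> V=5
t=1: input=0 -> V=2
t=2: input=2 -> V=11
t=3: input=1 -> V=10
t=4: input=1 -> V=10
t=5: input=2 -> V=0 FIRE
t=6: input=3 -> V=0 FIRE
t=7: input=1 -> V=5
t=8: input=3 -> V=0 FIRE
t=9: input=0 -> V=0
t=10: input=1 -> V=5
t=11: input=2 -> V=0 FIRE
t=12: input=1 -> V=5
t=13: input=1 -> V=7
t=14: input=1 -> V=8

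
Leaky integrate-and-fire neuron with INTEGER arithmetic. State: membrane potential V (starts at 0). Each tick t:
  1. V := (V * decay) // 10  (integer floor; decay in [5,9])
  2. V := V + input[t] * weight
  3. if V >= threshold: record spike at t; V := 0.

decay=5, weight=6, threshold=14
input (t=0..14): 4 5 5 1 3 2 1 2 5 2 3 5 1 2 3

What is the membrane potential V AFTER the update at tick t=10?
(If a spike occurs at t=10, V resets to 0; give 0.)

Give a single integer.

Answer: 0

Derivation:
t=0: input=4 -> V=0 FIRE
t=1: input=5 -> V=0 FIRE
t=2: input=5 -> V=0 FIRE
t=3: input=1 -> V=6
t=4: input=3 -> V=0 FIRE
t=5: input=2 -> V=12
t=6: input=1 -> V=12
t=7: input=2 -> V=0 FIRE
t=8: input=5 -> V=0 FIRE
t=9: input=2 -> V=12
t=10: input=3 -> V=0 FIRE
t=11: input=5 -> V=0 FIRE
t=12: input=1 -> V=6
t=13: input=2 -> V=0 FIRE
t=14: input=3 -> V=0 FIRE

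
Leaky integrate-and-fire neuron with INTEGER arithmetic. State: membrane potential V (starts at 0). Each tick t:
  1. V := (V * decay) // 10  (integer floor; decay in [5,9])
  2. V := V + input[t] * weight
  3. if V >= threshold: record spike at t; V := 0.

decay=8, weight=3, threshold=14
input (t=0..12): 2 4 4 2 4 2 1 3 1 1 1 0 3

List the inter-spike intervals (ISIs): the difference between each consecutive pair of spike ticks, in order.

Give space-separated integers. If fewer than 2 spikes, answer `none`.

Answer: 2 2 7

Derivation:
t=0: input=2 -> V=6
t=1: input=4 -> V=0 FIRE
t=2: input=4 -> V=12
t=3: input=2 -> V=0 FIRE
t=4: input=4 -> V=12
t=5: input=2 -> V=0 FIRE
t=6: input=1 -> V=3
t=7: input=3 -> V=11
t=8: input=1 -> V=11
t=9: input=1 -> V=11
t=10: input=1 -> V=11
t=11: input=0 -> V=8
t=12: input=3 -> V=0 FIRE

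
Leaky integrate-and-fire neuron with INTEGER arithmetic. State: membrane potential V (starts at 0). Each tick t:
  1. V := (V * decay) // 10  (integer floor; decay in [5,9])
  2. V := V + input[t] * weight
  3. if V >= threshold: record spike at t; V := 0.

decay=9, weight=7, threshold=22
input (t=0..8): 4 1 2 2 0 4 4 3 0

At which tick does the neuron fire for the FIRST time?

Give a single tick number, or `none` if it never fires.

t=0: input=4 -> V=0 FIRE
t=1: input=1 -> V=7
t=2: input=2 -> V=20
t=3: input=2 -> V=0 FIRE
t=4: input=0 -> V=0
t=5: input=4 -> V=0 FIRE
t=6: input=4 -> V=0 FIRE
t=7: input=3 -> V=21
t=8: input=0 -> V=18

Answer: 0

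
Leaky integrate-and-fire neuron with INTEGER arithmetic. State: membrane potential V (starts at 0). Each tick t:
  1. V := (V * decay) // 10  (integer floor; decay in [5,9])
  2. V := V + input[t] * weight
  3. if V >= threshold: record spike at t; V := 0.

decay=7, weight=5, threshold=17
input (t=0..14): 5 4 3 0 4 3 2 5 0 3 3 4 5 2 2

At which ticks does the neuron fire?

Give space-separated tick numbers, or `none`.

t=0: input=5 -> V=0 FIRE
t=1: input=4 -> V=0 FIRE
t=2: input=3 -> V=15
t=3: input=0 -> V=10
t=4: input=4 -> V=0 FIRE
t=5: input=3 -> V=15
t=6: input=2 -> V=0 FIRE
t=7: input=5 -> V=0 FIRE
t=8: input=0 -> V=0
t=9: input=3 -> V=15
t=10: input=3 -> V=0 FIRE
t=11: input=4 -> V=0 FIRE
t=12: input=5 -> V=0 FIRE
t=13: input=2 -> V=10
t=14: input=2 -> V=0 FIRE

Answer: 0 1 4 6 7 10 11 12 14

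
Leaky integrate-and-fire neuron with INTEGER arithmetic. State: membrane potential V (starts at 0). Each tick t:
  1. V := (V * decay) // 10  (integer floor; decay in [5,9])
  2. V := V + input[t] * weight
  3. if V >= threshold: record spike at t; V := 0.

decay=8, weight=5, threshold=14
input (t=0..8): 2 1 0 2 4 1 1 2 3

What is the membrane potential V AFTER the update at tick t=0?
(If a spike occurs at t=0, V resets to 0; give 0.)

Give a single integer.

t=0: input=2 -> V=10
t=1: input=1 -> V=13
t=2: input=0 -> V=10
t=3: input=2 -> V=0 FIRE
t=4: input=4 -> V=0 FIRE
t=5: input=1 -> V=5
t=6: input=1 -> V=9
t=7: input=2 -> V=0 FIRE
t=8: input=3 -> V=0 FIRE

Answer: 10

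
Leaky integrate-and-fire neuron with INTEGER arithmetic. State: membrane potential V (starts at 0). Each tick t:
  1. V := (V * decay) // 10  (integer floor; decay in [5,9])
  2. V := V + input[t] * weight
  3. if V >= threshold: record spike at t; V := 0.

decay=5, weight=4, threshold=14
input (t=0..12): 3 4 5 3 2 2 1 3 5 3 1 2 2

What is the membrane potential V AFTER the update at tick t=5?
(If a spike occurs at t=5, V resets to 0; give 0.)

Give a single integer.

Answer: 8

Derivation:
t=0: input=3 -> V=12
t=1: input=4 -> V=0 FIRE
t=2: input=5 -> V=0 FIRE
t=3: input=3 -> V=12
t=4: input=2 -> V=0 FIRE
t=5: input=2 -> V=8
t=6: input=1 -> V=8
t=7: input=3 -> V=0 FIRE
t=8: input=5 -> V=0 FIRE
t=9: input=3 -> V=12
t=10: input=1 -> V=10
t=11: input=2 -> V=13
t=12: input=2 -> V=0 FIRE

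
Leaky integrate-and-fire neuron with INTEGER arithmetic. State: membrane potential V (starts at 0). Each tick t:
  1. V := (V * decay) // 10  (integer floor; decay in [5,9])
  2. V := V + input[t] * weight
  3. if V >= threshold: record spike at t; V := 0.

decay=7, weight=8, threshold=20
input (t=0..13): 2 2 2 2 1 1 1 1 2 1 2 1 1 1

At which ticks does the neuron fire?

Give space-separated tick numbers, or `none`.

t=0: input=2 -> V=16
t=1: input=2 -> V=0 FIRE
t=2: input=2 -> V=16
t=3: input=2 -> V=0 FIRE
t=4: input=1 -> V=8
t=5: input=1 -> V=13
t=6: input=1 -> V=17
t=7: input=1 -> V=19
t=8: input=2 -> V=0 FIRE
t=9: input=1 -> V=8
t=10: input=2 -> V=0 FIRE
t=11: input=1 -> V=8
t=12: input=1 -> V=13
t=13: input=1 -> V=17

Answer: 1 3 8 10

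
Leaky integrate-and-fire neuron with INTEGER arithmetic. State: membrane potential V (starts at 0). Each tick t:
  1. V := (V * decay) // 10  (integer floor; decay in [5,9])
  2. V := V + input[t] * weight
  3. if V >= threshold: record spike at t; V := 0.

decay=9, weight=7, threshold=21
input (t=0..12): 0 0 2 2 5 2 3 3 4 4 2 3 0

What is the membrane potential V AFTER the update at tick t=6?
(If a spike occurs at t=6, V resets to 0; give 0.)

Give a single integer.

t=0: input=0 -> V=0
t=1: input=0 -> V=0
t=2: input=2 -> V=14
t=3: input=2 -> V=0 FIRE
t=4: input=5 -> V=0 FIRE
t=5: input=2 -> V=14
t=6: input=3 -> V=0 FIRE
t=7: input=3 -> V=0 FIRE
t=8: input=4 -> V=0 FIRE
t=9: input=4 -> V=0 FIRE
t=10: input=2 -> V=14
t=11: input=3 -> V=0 FIRE
t=12: input=0 -> V=0

Answer: 0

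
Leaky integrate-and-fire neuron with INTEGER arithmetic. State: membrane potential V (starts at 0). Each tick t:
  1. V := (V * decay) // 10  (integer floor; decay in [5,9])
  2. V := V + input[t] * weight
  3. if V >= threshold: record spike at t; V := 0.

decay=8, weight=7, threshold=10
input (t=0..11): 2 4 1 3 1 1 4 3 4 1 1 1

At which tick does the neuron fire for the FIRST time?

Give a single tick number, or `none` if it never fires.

Answer: 0

Derivation:
t=0: input=2 -> V=0 FIRE
t=1: input=4 -> V=0 FIRE
t=2: input=1 -> V=7
t=3: input=3 -> V=0 FIRE
t=4: input=1 -> V=7
t=5: input=1 -> V=0 FIRE
t=6: input=4 -> V=0 FIRE
t=7: input=3 -> V=0 FIRE
t=8: input=4 -> V=0 FIRE
t=9: input=1 -> V=7
t=10: input=1 -> V=0 FIRE
t=11: input=1 -> V=7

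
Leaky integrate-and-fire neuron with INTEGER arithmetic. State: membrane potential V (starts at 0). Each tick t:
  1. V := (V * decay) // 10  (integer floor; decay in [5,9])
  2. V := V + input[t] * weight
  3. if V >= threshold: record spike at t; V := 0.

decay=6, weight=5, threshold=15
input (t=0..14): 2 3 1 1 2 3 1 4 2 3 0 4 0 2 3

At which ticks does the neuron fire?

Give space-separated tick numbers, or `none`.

Answer: 1 5 7 9 11 14

Derivation:
t=0: input=2 -> V=10
t=1: input=3 -> V=0 FIRE
t=2: input=1 -> V=5
t=3: input=1 -> V=8
t=4: input=2 -> V=14
t=5: input=3 -> V=0 FIRE
t=6: input=1 -> V=5
t=7: input=4 -> V=0 FIRE
t=8: input=2 -> V=10
t=9: input=3 -> V=0 FIRE
t=10: input=0 -> V=0
t=11: input=4 -> V=0 FIRE
t=12: input=0 -> V=0
t=13: input=2 -> V=10
t=14: input=3 -> V=0 FIRE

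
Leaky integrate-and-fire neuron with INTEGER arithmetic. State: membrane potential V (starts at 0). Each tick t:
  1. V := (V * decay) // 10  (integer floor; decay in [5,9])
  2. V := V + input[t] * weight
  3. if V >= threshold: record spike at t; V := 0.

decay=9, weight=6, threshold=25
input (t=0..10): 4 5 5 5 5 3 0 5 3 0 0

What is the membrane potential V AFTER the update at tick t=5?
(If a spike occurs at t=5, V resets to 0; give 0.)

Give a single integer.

Answer: 18

Derivation:
t=0: input=4 -> V=24
t=1: input=5 -> V=0 FIRE
t=2: input=5 -> V=0 FIRE
t=3: input=5 -> V=0 FIRE
t=4: input=5 -> V=0 FIRE
t=5: input=3 -> V=18
t=6: input=0 -> V=16
t=7: input=5 -> V=0 FIRE
t=8: input=3 -> V=18
t=9: input=0 -> V=16
t=10: input=0 -> V=14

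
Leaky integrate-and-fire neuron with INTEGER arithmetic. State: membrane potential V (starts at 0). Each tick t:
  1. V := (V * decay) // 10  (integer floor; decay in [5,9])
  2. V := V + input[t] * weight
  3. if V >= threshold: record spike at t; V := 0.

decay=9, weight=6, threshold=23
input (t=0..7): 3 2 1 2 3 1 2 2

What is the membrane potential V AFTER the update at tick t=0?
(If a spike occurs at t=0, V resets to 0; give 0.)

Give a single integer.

Answer: 18

Derivation:
t=0: input=3 -> V=18
t=1: input=2 -> V=0 FIRE
t=2: input=1 -> V=6
t=3: input=2 -> V=17
t=4: input=3 -> V=0 FIRE
t=5: input=1 -> V=6
t=6: input=2 -> V=17
t=7: input=2 -> V=0 FIRE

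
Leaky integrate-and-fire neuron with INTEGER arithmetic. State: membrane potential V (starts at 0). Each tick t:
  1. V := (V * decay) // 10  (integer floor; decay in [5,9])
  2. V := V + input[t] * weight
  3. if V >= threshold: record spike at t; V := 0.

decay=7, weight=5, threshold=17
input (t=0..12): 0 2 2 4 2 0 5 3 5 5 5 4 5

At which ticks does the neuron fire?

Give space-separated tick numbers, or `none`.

Answer: 2 3 6 8 9 10 11 12

Derivation:
t=0: input=0 -> V=0
t=1: input=2 -> V=10
t=2: input=2 -> V=0 FIRE
t=3: input=4 -> V=0 FIRE
t=4: input=2 -> V=10
t=5: input=0 -> V=7
t=6: input=5 -> V=0 FIRE
t=7: input=3 -> V=15
t=8: input=5 -> V=0 FIRE
t=9: input=5 -> V=0 FIRE
t=10: input=5 -> V=0 FIRE
t=11: input=4 -> V=0 FIRE
t=12: input=5 -> V=0 FIRE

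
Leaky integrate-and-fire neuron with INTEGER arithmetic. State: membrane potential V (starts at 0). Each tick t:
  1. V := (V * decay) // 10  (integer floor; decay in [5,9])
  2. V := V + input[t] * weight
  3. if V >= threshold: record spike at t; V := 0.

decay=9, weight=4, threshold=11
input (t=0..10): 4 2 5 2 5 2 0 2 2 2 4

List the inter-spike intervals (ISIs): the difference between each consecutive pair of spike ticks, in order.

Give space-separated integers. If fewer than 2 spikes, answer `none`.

Answer: 2 2 3 2 1

Derivation:
t=0: input=4 -> V=0 FIRE
t=1: input=2 -> V=8
t=2: input=5 -> V=0 FIRE
t=3: input=2 -> V=8
t=4: input=5 -> V=0 FIRE
t=5: input=2 -> V=8
t=6: input=0 -> V=7
t=7: input=2 -> V=0 FIRE
t=8: input=2 -> V=8
t=9: input=2 -> V=0 FIRE
t=10: input=4 -> V=0 FIRE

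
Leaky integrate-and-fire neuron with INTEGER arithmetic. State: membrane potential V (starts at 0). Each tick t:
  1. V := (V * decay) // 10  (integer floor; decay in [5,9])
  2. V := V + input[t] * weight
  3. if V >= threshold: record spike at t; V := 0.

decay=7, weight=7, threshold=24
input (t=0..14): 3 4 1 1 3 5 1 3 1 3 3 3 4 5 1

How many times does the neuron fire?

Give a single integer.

t=0: input=3 -> V=21
t=1: input=4 -> V=0 FIRE
t=2: input=1 -> V=7
t=3: input=1 -> V=11
t=4: input=3 -> V=0 FIRE
t=5: input=5 -> V=0 FIRE
t=6: input=1 -> V=7
t=7: input=3 -> V=0 FIRE
t=8: input=1 -> V=7
t=9: input=3 -> V=0 FIRE
t=10: input=3 -> V=21
t=11: input=3 -> V=0 FIRE
t=12: input=4 -> V=0 FIRE
t=13: input=5 -> V=0 FIRE
t=14: input=1 -> V=7

Answer: 8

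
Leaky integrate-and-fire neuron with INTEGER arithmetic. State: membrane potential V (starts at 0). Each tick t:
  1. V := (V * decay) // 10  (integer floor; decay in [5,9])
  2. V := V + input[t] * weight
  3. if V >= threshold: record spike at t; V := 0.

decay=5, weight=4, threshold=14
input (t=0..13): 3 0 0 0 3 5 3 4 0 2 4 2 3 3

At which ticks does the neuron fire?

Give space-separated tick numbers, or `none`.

t=0: input=3 -> V=12
t=1: input=0 -> V=6
t=2: input=0 -> V=3
t=3: input=0 -> V=1
t=4: input=3 -> V=12
t=5: input=5 -> V=0 FIRE
t=6: input=3 -> V=12
t=7: input=4 -> V=0 FIRE
t=8: input=0 -> V=0
t=9: input=2 -> V=8
t=10: input=4 -> V=0 FIRE
t=11: input=2 -> V=8
t=12: input=3 -> V=0 FIRE
t=13: input=3 -> V=12

Answer: 5 7 10 12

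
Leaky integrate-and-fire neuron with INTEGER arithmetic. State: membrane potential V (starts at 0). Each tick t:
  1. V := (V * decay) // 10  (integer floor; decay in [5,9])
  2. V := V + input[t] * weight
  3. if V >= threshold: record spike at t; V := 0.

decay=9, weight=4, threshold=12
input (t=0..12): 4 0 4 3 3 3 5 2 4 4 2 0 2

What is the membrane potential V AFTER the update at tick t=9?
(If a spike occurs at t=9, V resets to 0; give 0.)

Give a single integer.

t=0: input=4 -> V=0 FIRE
t=1: input=0 -> V=0
t=2: input=4 -> V=0 FIRE
t=3: input=3 -> V=0 FIRE
t=4: input=3 -> V=0 FIRE
t=5: input=3 -> V=0 FIRE
t=6: input=5 -> V=0 FIRE
t=7: input=2 -> V=8
t=8: input=4 -> V=0 FIRE
t=9: input=4 -> V=0 FIRE
t=10: input=2 -> V=8
t=11: input=0 -> V=7
t=12: input=2 -> V=0 FIRE

Answer: 0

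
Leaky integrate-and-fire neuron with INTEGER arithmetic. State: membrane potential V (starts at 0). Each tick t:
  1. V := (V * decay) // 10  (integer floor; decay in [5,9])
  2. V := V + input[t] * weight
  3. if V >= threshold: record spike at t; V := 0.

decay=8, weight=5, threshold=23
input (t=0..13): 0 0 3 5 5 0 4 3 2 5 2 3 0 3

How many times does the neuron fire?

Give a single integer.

t=0: input=0 -> V=0
t=1: input=0 -> V=0
t=2: input=3 -> V=15
t=3: input=5 -> V=0 FIRE
t=4: input=5 -> V=0 FIRE
t=5: input=0 -> V=0
t=6: input=4 -> V=20
t=7: input=3 -> V=0 FIRE
t=8: input=2 -> V=10
t=9: input=5 -> V=0 FIRE
t=10: input=2 -> V=10
t=11: input=3 -> V=0 FIRE
t=12: input=0 -> V=0
t=13: input=3 -> V=15

Answer: 5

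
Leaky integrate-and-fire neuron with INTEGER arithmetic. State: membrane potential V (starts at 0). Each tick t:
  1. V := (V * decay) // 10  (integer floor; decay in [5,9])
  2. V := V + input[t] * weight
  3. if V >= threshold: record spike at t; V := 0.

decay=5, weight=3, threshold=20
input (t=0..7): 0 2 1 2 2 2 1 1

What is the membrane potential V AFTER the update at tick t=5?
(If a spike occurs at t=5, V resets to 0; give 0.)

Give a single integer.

Answer: 11

Derivation:
t=0: input=0 -> V=0
t=1: input=2 -> V=6
t=2: input=1 -> V=6
t=3: input=2 -> V=9
t=4: input=2 -> V=10
t=5: input=2 -> V=11
t=6: input=1 -> V=8
t=7: input=1 -> V=7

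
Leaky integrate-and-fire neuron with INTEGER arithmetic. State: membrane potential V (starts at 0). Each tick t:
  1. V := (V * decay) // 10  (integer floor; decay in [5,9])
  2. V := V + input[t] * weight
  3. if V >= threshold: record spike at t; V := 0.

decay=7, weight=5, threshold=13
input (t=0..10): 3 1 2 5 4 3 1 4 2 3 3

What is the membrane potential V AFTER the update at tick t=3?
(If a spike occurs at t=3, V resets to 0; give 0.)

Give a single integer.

Answer: 0

Derivation:
t=0: input=3 -> V=0 FIRE
t=1: input=1 -> V=5
t=2: input=2 -> V=0 FIRE
t=3: input=5 -> V=0 FIRE
t=4: input=4 -> V=0 FIRE
t=5: input=3 -> V=0 FIRE
t=6: input=1 -> V=5
t=7: input=4 -> V=0 FIRE
t=8: input=2 -> V=10
t=9: input=3 -> V=0 FIRE
t=10: input=3 -> V=0 FIRE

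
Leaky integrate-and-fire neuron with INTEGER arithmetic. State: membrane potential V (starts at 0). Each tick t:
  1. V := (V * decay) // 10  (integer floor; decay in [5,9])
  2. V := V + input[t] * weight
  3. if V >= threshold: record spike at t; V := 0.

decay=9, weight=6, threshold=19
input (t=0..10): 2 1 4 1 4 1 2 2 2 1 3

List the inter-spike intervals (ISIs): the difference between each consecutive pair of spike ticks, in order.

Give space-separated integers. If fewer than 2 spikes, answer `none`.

t=0: input=2 -> V=12
t=1: input=1 -> V=16
t=2: input=4 -> V=0 FIRE
t=3: input=1 -> V=6
t=4: input=4 -> V=0 FIRE
t=5: input=1 -> V=6
t=6: input=2 -> V=17
t=7: input=2 -> V=0 FIRE
t=8: input=2 -> V=12
t=9: input=1 -> V=16
t=10: input=3 -> V=0 FIRE

Answer: 2 3 3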